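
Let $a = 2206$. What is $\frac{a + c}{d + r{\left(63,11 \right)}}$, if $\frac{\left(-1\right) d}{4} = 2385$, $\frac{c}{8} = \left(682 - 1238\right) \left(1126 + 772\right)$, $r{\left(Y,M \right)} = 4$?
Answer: $\frac{4220049}{4768} \approx 885.08$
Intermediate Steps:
$c = -8442304$ ($c = 8 \left(682 - 1238\right) \left(1126 + 772\right) = 8 \left(\left(-556\right) 1898\right) = 8 \left(-1055288\right) = -8442304$)
$d = -9540$ ($d = \left(-4\right) 2385 = -9540$)
$\frac{a + c}{d + r{\left(63,11 \right)}} = \frac{2206 - 8442304}{-9540 + 4} = - \frac{8440098}{-9536} = \left(-8440098\right) \left(- \frac{1}{9536}\right) = \frac{4220049}{4768}$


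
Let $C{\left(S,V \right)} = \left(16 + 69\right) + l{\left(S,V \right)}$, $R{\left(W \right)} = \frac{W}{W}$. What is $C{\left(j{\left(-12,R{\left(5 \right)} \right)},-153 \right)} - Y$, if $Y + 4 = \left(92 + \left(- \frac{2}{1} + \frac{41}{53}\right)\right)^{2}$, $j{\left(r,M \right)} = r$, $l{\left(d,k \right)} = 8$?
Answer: $- \frac{22873248}{2809} \approx -8142.8$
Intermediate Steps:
$R{\left(W \right)} = 1$
$C{\left(S,V \right)} = 93$ ($C{\left(S,V \right)} = \left(16 + 69\right) + 8 = 85 + 8 = 93$)
$Y = \frac{23134485}{2809}$ ($Y = -4 + \left(92 + \left(- \frac{2}{1} + \frac{41}{53}\right)\right)^{2} = -4 + \left(92 + \left(\left(-2\right) 1 + 41 \cdot \frac{1}{53}\right)\right)^{2} = -4 + \left(92 + \left(-2 + \frac{41}{53}\right)\right)^{2} = -4 + \left(92 - \frac{65}{53}\right)^{2} = -4 + \left(\frac{4811}{53}\right)^{2} = -4 + \frac{23145721}{2809} = \frac{23134485}{2809} \approx 8235.8$)
$C{\left(j{\left(-12,R{\left(5 \right)} \right)},-153 \right)} - Y = 93 - \frac{23134485}{2809} = - \frac{22873248}{2809}$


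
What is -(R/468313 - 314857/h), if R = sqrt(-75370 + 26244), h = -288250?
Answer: -314857/288250 - 11*I*sqrt(406)/468313 ≈ -1.0923 - 0.00047328*I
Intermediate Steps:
R = 11*I*sqrt(406) (R = sqrt(-49126) = 11*I*sqrt(406) ≈ 221.64*I)
-(R/468313 - 314857/h) = -((11*I*sqrt(406))/468313 - 314857/(-288250)) = -((11*I*sqrt(406))*(1/468313) - 314857*(-1/288250)) = -(11*I*sqrt(406)/468313 + 314857/288250) = -(314857/288250 + 11*I*sqrt(406)/468313) = -314857/288250 - 11*I*sqrt(406)/468313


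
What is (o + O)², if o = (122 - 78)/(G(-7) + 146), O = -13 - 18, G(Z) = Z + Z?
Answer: 8464/9 ≈ 940.44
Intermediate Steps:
G(Z) = 2*Z
O = -31
o = ⅓ (o = (122 - 78)/(2*(-7) + 146) = 44/(-14 + 146) = 44/132 = 44*(1/132) = ⅓ ≈ 0.33333)
(o + O)² = (⅓ - 31)² = (-92/3)² = 8464/9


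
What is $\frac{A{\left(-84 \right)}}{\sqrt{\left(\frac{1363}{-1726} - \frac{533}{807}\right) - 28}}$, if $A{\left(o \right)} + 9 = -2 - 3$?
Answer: $\frac{2 i \sqrt{1166058130710}}{837155} \approx 2.5798 i$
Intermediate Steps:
$A{\left(o \right)} = -14$ ($A{\left(o \right)} = -9 - 5 = -14$)
$\frac{A{\left(-84 \right)}}{\sqrt{\left(\frac{1363}{-1726} - \frac{533}{807}\right) - 28}} = - \frac{14}{\sqrt{\left(\frac{1363}{-1726} - \frac{533}{807}\right) - 28}} = - \frac{14}{\sqrt{\left(1363 \left(- \frac{1}{1726}\right) - \frac{533}{807}\right) - 28}} = - \frac{14}{\sqrt{\left(- \frac{1363}{1726} - \frac{533}{807}\right) - 28}} = - \frac{14}{\sqrt{- \frac{2019899}{1392882} - 28}} = - \frac{14}{\sqrt{- \frac{41020595}{1392882}}} = - \frac{14}{\frac{7}{1392882} i \sqrt{1166058130710}} = - 14 \left(- \frac{i \sqrt{1166058130710}}{5860085}\right) = \frac{2 i \sqrt{1166058130710}}{837155}$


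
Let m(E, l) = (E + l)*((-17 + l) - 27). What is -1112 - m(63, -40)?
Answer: 820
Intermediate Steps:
m(E, l) = (-44 + l)*(E + l) (m(E, l) = (E + l)*(-44 + l) = (-44 + l)*(E + l))
-1112 - m(63, -40) = -1112 - ((-40)**2 - 44*63 - 44*(-40) + 63*(-40)) = -1112 - (1600 - 2772 + 1760 - 2520) = -1112 - 1*(-1932) = -1112 + 1932 = 820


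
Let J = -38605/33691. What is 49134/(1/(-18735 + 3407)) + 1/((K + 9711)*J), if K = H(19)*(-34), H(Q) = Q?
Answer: -37651383453168013/49993475 ≈ -7.5313e+8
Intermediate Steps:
J = -5515/4813 (J = -38605*1/33691 = -5515/4813 ≈ -1.1459)
K = -646 (K = 19*(-34) = -646)
49134/(1/(-18735 + 3407)) + 1/((K + 9711)*J) = 49134/(1/(-18735 + 3407)) + 1/((-646 + 9711)*(-5515/4813)) = 49134/(1/(-15328)) - 4813/5515/9065 = 49134/(-1/15328) + (1/9065)*(-4813/5515) = 49134*(-15328) - 4813/49993475 = -753125952 - 4813/49993475 = -37651383453168013/49993475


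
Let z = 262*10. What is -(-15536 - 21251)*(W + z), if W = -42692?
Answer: -1474128664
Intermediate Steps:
z = 2620
-(-15536 - 21251)*(W + z) = -(-15536 - 21251)*(-42692 + 2620) = -(-36787)*(-40072) = -1*1474128664 = -1474128664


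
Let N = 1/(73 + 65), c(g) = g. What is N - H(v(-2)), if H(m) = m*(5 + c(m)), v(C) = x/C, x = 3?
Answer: 1451/276 ≈ 5.2572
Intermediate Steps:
v(C) = 3/C
H(m) = m*(5 + m)
N = 1/138 ≈ 0.0072464
N - H(v(-2)) = 1/138 - 3/(-2)*(5 + 3/(-2)) = 1/138 - 3*(-½)*(5 + 3*(-½)) = 1/138 - (-3)*(5 - 3/2)/2 = 1/138 - (-3)*7/(2*2) = 1/138 - 1*(-21/4) = 1/138 + 21/4 = 1451/276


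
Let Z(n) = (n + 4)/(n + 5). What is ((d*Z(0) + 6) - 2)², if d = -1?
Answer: 256/25 ≈ 10.240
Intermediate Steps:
Z(n) = (4 + n)/(5 + n)
((d*Z(0) + 6) - 2)² = ((-(4 + 0)/(5 + 0) + 6) - 2)² = ((-4/5 + 6) - 2)² = ((-1*⅘ + 6) - 2)² = ((-⅘ + 6) - 2)² = (26/5 - 2)² = (16/5)² = 256/25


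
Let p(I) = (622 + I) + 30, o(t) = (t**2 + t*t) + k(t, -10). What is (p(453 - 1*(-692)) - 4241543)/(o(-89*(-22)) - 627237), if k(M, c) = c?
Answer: -4239746/7040281 ≈ -0.60221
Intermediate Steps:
o(t) = -10 + 2*t**2 (o(t) = (t**2 + t*t) - 10 = (t**2 + t**2) - 10 = 2*t**2 - 10 = -10 + 2*t**2)
p(I) = 652 + I
(p(453 - 1*(-692)) - 4241543)/(o(-89*(-22)) - 627237) = ((652 + (453 - 1*(-692))) - 4241543)/((-10 + 2*(-89*(-22))**2) - 627237) = ((652 + (453 + 692)) - 4241543)/((-10 + 2*1958**2) - 627237) = ((652 + 1145) - 4241543)/((-10 + 2*3833764) - 627237) = (1797 - 4241543)/((-10 + 7667528) - 627237) = -4239746/(7667518 - 627237) = -4239746/7040281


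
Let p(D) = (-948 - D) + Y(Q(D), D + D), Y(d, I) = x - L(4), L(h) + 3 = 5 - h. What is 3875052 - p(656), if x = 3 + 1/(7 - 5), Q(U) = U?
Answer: 7753301/2 ≈ 3.8767e+6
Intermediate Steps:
x = 7/2 (x = 3 + 1/2 = 3 + ½ = 7/2 ≈ 3.5000)
L(h) = 2 - h (L(h) = -3 + (5 - h) = 2 - h)
Y(d, I) = 11/2 (Y(d, I) = 7/2 - (2 - 1*4) = 7/2 - (2 - 4) = 7/2 - 1*(-2) = 7/2 + 2 = 11/2)
p(D) = -1885/2 - D (p(D) = (-948 - D) + 11/2 = -1885/2 - D)
3875052 - p(656) = 3875052 - (-1885/2 - 1*656) = 3875052 - (-1885/2 - 656) = 3875052 - 1*(-3197/2) = 3875052 + 3197/2 = 7753301/2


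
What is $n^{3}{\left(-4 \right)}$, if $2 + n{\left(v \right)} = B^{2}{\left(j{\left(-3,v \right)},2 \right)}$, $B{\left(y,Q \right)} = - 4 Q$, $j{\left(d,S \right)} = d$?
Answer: $238328$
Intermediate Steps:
$n{\left(v \right)} = 62$ ($n{\left(v \right)} = -2 + \left(\left(-4\right) 2\right)^{2} = -2 + \left(-8\right)^{2} = -2 + 64 = 62$)
$n^{3}{\left(-4 \right)} = 62^{3} = 238328$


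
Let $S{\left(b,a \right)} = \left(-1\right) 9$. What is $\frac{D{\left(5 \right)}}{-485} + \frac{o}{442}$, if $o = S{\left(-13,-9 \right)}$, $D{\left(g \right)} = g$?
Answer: $- \frac{1315}{42874} \approx -0.030671$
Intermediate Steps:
$S{\left(b,a \right)} = -9$
$o = -9$
$\frac{D{\left(5 \right)}}{-485} + \frac{o}{442} = \frac{5}{-485} - \frac{9}{442} = 5 \left(- \frac{1}{485}\right) - \frac{9}{442} = - \frac{1}{97} - \frac{9}{442} = - \frac{1315}{42874}$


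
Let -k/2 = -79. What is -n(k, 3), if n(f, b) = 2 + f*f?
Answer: -24966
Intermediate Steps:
k = 158 (k = -2*(-79) = 158)
n(f, b) = 2 + f²
-n(k, 3) = -(2 + 158²) = -(2 + 24964) = -1*24966 = -24966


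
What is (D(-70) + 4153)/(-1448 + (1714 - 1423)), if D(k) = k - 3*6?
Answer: -4065/1157 ≈ -3.5134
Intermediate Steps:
D(k) = -18 + k (D(k) = k - 18 = -18 + k)
(D(-70) + 4153)/(-1448 + (1714 - 1423)) = ((-18 - 70) + 4153)/(-1448 + (1714 - 1423)) = (-88 + 4153)/(-1448 + 291) = 4065/(-1157) = 4065*(-1/1157) = -4065/1157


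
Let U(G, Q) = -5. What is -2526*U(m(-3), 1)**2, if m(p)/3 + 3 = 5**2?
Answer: -63150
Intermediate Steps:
m(p) = 66 (m(p) = -9 + 3*5**2 = -9 + 3*25 = -9 + 75 = 66)
-2526*U(m(-3), 1)**2 = -2526*(-5)**2 = -2526*25 = -63150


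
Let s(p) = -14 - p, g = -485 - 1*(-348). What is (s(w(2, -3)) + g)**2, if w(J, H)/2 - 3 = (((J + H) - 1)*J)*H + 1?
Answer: 33489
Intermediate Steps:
g = -137 (g = -485 + 348 = -137)
w(J, H) = 8 + 2*H*J*(-1 + H + J) (w(J, H) = 6 + 2*((((J + H) - 1)*J)*H + 1) = 6 + 2*((((H + J) - 1)*J)*H + 1) = 6 + 2*(((-1 + H + J)*J)*H + 1) = 6 + 2*((J*(-1 + H + J))*H + 1) = 6 + 2*(H*J*(-1 + H + J) + 1) = 6 + 2*(1 + H*J*(-1 + H + J)) = 6 + (2 + 2*H*J*(-1 + H + J)) = 8 + 2*H*J*(-1 + H + J))
(s(w(2, -3)) + g)**2 = ((-14 - (8 - 2*(-3)*2 + 2*(-3)*2**2 + 2*2*(-3)**2)) - 137)**2 = ((-14 - (8 + 12 + 2*(-3)*4 + 2*2*9)) - 137)**2 = ((-14 - (8 + 12 - 24 + 36)) - 137)**2 = ((-14 - 1*32) - 137)**2 = ((-14 - 32) - 137)**2 = (-46 - 137)**2 = (-183)**2 = 33489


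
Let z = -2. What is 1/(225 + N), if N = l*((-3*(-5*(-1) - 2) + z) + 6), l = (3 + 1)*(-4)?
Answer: 1/305 ≈ 0.0032787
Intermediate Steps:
l = -16 (l = 4*(-4) = -16)
N = 80 (N = -16*((-3*(-5*(-1) - 2) - 2) + 6) = -16*((-3*(5 - 2) - 2) + 6) = -16*((-3*3 - 2) + 6) = -16*((-9 - 2) + 6) = -16*(-11 + 6) = -16*(-5) = 80)
1/(225 + N) = 1/(225 + 80) = 1/305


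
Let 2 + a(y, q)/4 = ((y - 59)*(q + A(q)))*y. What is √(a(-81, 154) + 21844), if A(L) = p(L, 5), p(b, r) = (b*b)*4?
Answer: 2*√1077509579 ≈ 65651.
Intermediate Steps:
p(b, r) = 4*b² (p(b, r) = b²*4 = 4*b²)
A(L) = 4*L²
a(y, q) = -8 + 4*y*(-59 + y)*(q + 4*q²) (a(y, q) = -8 + 4*(((y - 59)*(q + 4*q²))*y) = -8 + 4*(((-59 + y)*(q + 4*q²))*y) = -8 + 4*(y*(-59 + y)*(q + 4*q²)) = -8 + 4*y*(-59 + y)*(q + 4*q²))
√(a(-81, 154) + 21844) = √((-8 - 944*(-81)*154² - 236*154*(-81) + 4*154*(-81)² + 16*154²*(-81)²) + 21844) = √((-8 - 944*(-81)*23716 + 2943864 + 4*154*6561 + 16*23716*6561) + 21844) = √((-8 + 1813420224 + 2943864 + 4041576 + 2489610816) + 21844) = √(4310016472 + 21844) = √4310038316 = 2*√1077509579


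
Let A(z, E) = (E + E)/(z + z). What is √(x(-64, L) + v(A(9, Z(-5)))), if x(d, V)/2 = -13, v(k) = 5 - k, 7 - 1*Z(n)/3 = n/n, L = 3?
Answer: I*√23 ≈ 4.7958*I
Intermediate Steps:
Z(n) = 18 (Z(n) = 21 - 3*n/n = 21 - 3*1 = 21 - 3 = 18)
A(z, E) = E/z (A(z, E) = (2*E)/((2*z)) = (2*E)*(1/(2*z)) = E/z)
x(d, V) = -26 (x(d, V) = 2*(-13) = -26)
√(x(-64, L) + v(A(9, Z(-5)))) = √(-26 + (5 - 18/9)) = √(-26 + (5 - 1*2)) = √(-26 + (5 - 2)) = √(-26 + 3) = √(-23) = I*√23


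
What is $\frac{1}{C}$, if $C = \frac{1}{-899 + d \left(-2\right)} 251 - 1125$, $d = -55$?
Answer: $- \frac{789}{887876} \approx -0.00088864$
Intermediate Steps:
$C = - \frac{887876}{789}$ ($C = \frac{1}{-899 - -110} \cdot 251 - 1125 = \frac{1}{-899 + 110} \cdot 251 - 1125 = \frac{1}{-789} \cdot 251 - 1125 = \left(- \frac{1}{789}\right) 251 - 1125 = - \frac{251}{789} - 1125 = - \frac{887876}{789} \approx -1125.3$)
$\frac{1}{C} = \frac{1}{- \frac{887876}{789}} = - \frac{789}{887876}$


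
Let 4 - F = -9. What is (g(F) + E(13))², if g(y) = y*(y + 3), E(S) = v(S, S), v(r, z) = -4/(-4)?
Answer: 43681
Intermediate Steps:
v(r, z) = 1 (v(r, z) = -4*(-¼) = 1)
E(S) = 1
F = 13 (F = 4 - 1*(-9) = 4 + 9 = 13)
g(y) = y*(3 + y)
(g(F) + E(13))² = (13*(3 + 13) + 1)² = (13*16 + 1)² = (208 + 1)² = 209² = 43681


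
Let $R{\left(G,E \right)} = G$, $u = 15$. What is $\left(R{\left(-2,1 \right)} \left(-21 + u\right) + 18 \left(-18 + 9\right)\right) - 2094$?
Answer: $-2244$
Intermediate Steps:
$\left(R{\left(-2,1 \right)} \left(-21 + u\right) + 18 \left(-18 + 9\right)\right) - 2094 = \left(- 2 \left(-21 + 15\right) + 18 \left(-18 + 9\right)\right) - 2094 = \left(\left(-2\right) \left(-6\right) + 18 \left(-9\right)\right) - 2094 = \left(12 - 162\right) - 2094 = -150 - 2094 = -2244$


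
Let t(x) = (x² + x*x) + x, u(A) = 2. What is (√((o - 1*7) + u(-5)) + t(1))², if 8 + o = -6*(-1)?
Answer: (3 + I*√7)² ≈ 2.0 + 15.875*I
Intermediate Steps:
o = -2 (o = -8 - 6*(-1) = -8 - 2*(-3) = -8 + 6 = -2)
t(x) = x + 2*x² (t(x) = (x² + x²) + x = 2*x² + x = x + 2*x²)
(√((o - 1*7) + u(-5)) + t(1))² = (√((-2 - 1*7) + 2) + 1*(1 + 2*1))² = (√((-2 - 7) + 2) + 1*(1 + 2))² = (√(-9 + 2) + 1*3)² = (√(-7) + 3)² = (I*√7 + 3)² = (3 + I*√7)²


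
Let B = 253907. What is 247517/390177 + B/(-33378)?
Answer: -30269016371/4341109302 ≈ -6.9726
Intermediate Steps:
247517/390177 + B/(-33378) = 247517/390177 + 253907/(-33378) = 247517*(1/390177) + 253907*(-1/33378) = 247517/390177 - 253907/33378 = -30269016371/4341109302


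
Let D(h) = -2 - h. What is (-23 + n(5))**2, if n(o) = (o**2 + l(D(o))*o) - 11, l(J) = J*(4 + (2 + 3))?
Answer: 104976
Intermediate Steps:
l(J) = 9*J (l(J) = J*(4 + 5) = J*9 = 9*J)
n(o) = -11 + o**2 + o*(-18 - 9*o) (n(o) = (o**2 + (9*(-2 - o))*o) - 11 = (o**2 + (-18 - 9*o)*o) - 11 = (o**2 + o*(-18 - 9*o)) - 11 = -11 + o**2 + o*(-18 - 9*o))
(-23 + n(5))**2 = (-23 + (-11 + 5**2 - 9*5*(2 + 5)))**2 = (-23 + (-11 + 25 - 9*5*7))**2 = (-23 + (-11 + 25 - 315))**2 = (-23 - 301)**2 = (-324)**2 = 104976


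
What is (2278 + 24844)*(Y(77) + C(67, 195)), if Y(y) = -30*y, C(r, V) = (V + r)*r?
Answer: 413447768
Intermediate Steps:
C(r, V) = r*(V + r)
(2278 + 24844)*(Y(77) + C(67, 195)) = (2278 + 24844)*(-30*77 + 67*(195 + 67)) = 27122*(-2310 + 67*262) = 27122*(-2310 + 17554) = 27122*15244 = 413447768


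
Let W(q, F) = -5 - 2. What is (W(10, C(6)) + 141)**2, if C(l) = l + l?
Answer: 17956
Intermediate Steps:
C(l) = 2*l
W(q, F) = -7
(W(10, C(6)) + 141)**2 = (-7 + 141)**2 = 134**2 = 17956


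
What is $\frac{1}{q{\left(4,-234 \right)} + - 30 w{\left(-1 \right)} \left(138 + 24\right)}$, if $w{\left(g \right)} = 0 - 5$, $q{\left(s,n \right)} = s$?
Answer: $\frac{1}{24304} \approx 4.1145 \cdot 10^{-5}$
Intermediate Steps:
$w{\left(g \right)} = -5$
$\frac{1}{q{\left(4,-234 \right)} + - 30 w{\left(-1 \right)} \left(138 + 24\right)} = \frac{1}{4 + \left(-30\right) \left(-5\right) \left(138 + 24\right)} = \frac{1}{4 + 150 \cdot 162} = \frac{1}{4 + 24300} = \frac{1}{24304}$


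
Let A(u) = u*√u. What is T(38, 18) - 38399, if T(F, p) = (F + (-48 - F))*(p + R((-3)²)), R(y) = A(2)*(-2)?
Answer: -39263 + 192*√2 ≈ -38992.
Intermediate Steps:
A(u) = u^(3/2)
R(y) = -4*√2 (R(y) = 2^(3/2)*(-2) = (2*√2)*(-2) = -4*√2)
T(F, p) = -48*p + 192*√2 (T(F, p) = (F + (-48 - F))*(p - 4*√2) = -48*(p - 4*√2) = -48*p + 192*√2)
T(38, 18) - 38399 = (-48*18 + 192*√2) - 38399 = (-864 + 192*√2) - 38399 = -39263 + 192*√2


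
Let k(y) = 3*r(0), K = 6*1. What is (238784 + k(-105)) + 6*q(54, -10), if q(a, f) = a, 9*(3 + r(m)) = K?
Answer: 239101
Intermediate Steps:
K = 6
r(m) = -7/3 (r(m) = -3 + (⅑)*6 = -3 + ⅔ = -7/3)
k(y) = -7 (k(y) = 3*(-7/3) = -7)
(238784 + k(-105)) + 6*q(54, -10) = (238784 - 7) + 6*54 = 238777 + 324 = 239101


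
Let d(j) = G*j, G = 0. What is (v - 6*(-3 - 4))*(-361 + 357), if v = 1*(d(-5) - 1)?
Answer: -164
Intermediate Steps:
d(j) = 0 (d(j) = 0*j = 0)
v = -1 (v = 1*(0 - 1) = 1*(-1) = -1)
(v - 6*(-3 - 4))*(-361 + 357) = (-1 - 6*(-3 - 4))*(-361 + 357) = (-1 - 6*(-7))*(-4) = (-1 + 42)*(-4) = 41*(-4) = -164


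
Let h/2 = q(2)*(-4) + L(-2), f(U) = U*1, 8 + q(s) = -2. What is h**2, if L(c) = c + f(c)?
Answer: 5184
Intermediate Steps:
q(s) = -10 (q(s) = -8 - 2 = -10)
f(U) = U
L(c) = 2*c (L(c) = c + c = 2*c)
h = 72 (h = 2*(-10*(-4) + 2*(-2)) = 2*(40 - 4) = 2*36 = 72)
h**2 = 72**2 = 5184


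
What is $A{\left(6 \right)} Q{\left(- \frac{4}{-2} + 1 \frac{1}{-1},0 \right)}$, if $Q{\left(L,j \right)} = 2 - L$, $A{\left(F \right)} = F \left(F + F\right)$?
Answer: $72$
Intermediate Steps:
$A{\left(F \right)} = 2 F^{2}$ ($A{\left(F \right)} = F 2 F = 2 F^{2}$)
$A{\left(6 \right)} Q{\left(- \frac{4}{-2} + 1 \frac{1}{-1},0 \right)} = 2 \cdot 6^{2} \left(2 - \left(- \frac{4}{-2} + 1 \frac{1}{-1}\right)\right) = 2 \cdot 36 \left(2 - \left(\left(-4\right) \left(- \frac{1}{2}\right) + 1 \left(-1\right)\right)\right) = 72 \left(2 - \left(2 - 1\right)\right) = 72 \left(2 - 1\right) = 72 \cdot 1 = 72$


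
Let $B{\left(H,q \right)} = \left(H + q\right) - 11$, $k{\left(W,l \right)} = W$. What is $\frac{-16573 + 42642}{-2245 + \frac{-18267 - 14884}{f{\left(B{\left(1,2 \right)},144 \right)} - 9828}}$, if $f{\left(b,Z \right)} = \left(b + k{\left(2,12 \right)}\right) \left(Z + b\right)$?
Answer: $- \frac{277478436}{23862629} \approx -11.628$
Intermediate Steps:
$B{\left(H,q \right)} = -11 + H + q$
$f{\left(b,Z \right)} = \left(2 + b\right) \left(Z + b\right)$ ($f{\left(b,Z \right)} = \left(b + 2\right) \left(Z + b\right) = \left(2 + b\right) \left(Z + b\right)$)
$\frac{-16573 + 42642}{-2245 + \frac{-18267 - 14884}{f{\left(B{\left(1,2 \right)},144 \right)} - 9828}} = \frac{-16573 + 42642}{-2245 + \frac{-18267 - 14884}{\left(\left(-11 + 1 + 2\right)^{2} + 2 \cdot 144 + 2 \left(-11 + 1 + 2\right) + 144 \left(-11 + 1 + 2\right)\right) - 9828}} = \frac{26069}{-2245 - \frac{33151}{\left(\left(-8\right)^{2} + 288 + 2 \left(-8\right) + 144 \left(-8\right)\right) - 9828}} = \frac{26069}{-2245 - \frac{33151}{\left(64 + 288 - 16 - 1152\right) - 9828}} = \frac{26069}{-2245 - \frac{33151}{-816 - 9828}} = \frac{26069}{-2245 - \frac{33151}{-10644}} = \frac{26069}{-2245 - - \frac{33151}{10644}} = \frac{26069}{-2245 + \frac{33151}{10644}} = \frac{26069}{- \frac{23862629}{10644}} = 26069 \left(- \frac{10644}{23862629}\right) = - \frac{277478436}{23862629}$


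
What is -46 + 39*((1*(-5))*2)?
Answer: -436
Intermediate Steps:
-46 + 39*((1*(-5))*2) = -46 + 39*(-5*2) = -46 + 39*(-10) = -46 - 390 = -436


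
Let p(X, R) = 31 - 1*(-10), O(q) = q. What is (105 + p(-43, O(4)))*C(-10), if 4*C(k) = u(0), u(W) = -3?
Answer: -219/2 ≈ -109.50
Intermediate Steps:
p(X, R) = 41 (p(X, R) = 31 + 10 = 41)
C(k) = -3/4 (C(k) = (1/4)*(-3) = -3/4)
(105 + p(-43, O(4)))*C(-10) = (105 + 41)*(-3/4) = 146*(-3/4) = -219/2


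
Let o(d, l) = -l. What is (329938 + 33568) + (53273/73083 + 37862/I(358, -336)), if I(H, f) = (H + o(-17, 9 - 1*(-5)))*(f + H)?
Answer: 9138885597067/25140552 ≈ 3.6351e+5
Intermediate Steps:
I(H, f) = (-14 + H)*(H + f) (I(H, f) = (H - (9 - 1*(-5)))*(f + H) = (H - (9 + 5))*(H + f) = (H - 1*14)*(H + f) = (H - 14)*(H + f) = (-14 + H)*(H + f))
(329938 + 33568) + (53273/73083 + 37862/I(358, -336)) = (329938 + 33568) + (53273/73083 + 37862/(358² - 14*358 - 14*(-336) + 358*(-336))) = 363506 + (53273*(1/73083) + 37862/(128164 - 5012 + 4704 - 120288)) = 363506 + (53273/73083 + 37862/7568) = 363506 + (53273/73083 + 37862*(1/7568)) = 363506 + (53273/73083 + 1721/344) = 363506 + 144101755/25140552 = 9138885597067/25140552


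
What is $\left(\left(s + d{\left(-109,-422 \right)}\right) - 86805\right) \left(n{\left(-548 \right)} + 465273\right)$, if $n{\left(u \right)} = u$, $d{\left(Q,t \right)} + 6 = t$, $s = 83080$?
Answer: $-1930002925$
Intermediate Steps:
$d{\left(Q,t \right)} = -6 + t$
$\left(\left(s + d{\left(-109,-422 \right)}\right) - 86805\right) \left(n{\left(-548 \right)} + 465273\right) = \left(\left(83080 - 428\right) - 86805\right) \left(-548 + 465273\right) = \left(\left(83080 - 428\right) - 86805\right) 464725 = \left(82652 - 86805\right) 464725 = \left(-4153\right) 464725 = -1930002925$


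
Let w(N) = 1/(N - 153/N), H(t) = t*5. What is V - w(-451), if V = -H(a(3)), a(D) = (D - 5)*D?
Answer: 6097891/203248 ≈ 30.002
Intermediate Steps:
a(D) = D*(-5 + D) (a(D) = (-5 + D)*D = D*(-5 + D))
H(t) = 5*t
V = 30 (V = -5*3*(-5 + 3) = -5*3*(-2) = -5*(-6) = -1*(-30) = 30)
V - w(-451) = 30 - (-451)/(-153 + (-451)²) = 30 - (-451)/(-153 + 203401) = 30 - (-451)/203248 = 30 - 1*(-451/203248) = 30 + 451/203248 = 6097891/203248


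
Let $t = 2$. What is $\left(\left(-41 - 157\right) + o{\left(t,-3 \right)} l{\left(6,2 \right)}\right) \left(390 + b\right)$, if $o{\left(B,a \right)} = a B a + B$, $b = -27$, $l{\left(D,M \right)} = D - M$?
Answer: $-42834$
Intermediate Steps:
$o{\left(B,a \right)} = B + B a^{2}$ ($o{\left(B,a \right)} = B a a + B = B a^{2} + B = B + B a^{2}$)
$\left(\left(-41 - 157\right) + o{\left(t,-3 \right)} l{\left(6,2 \right)}\right) \left(390 + b\right) = \left(\left(-41 - 157\right) + 2 \left(1 + \left(-3\right)^{2}\right) \left(6 - 2\right)\right) \left(390 - 27\right) = \left(-198 + 2 \left(1 + 9\right) \left(6 - 2\right)\right) 363 = \left(-198 + 2 \cdot 10 \cdot 4\right) 363 = \left(-198 + 20 \cdot 4\right) 363 = \left(-198 + 80\right) 363 = \left(-118\right) 363 = -42834$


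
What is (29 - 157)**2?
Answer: 16384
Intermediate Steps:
(29 - 157)**2 = (-128)**2 = 16384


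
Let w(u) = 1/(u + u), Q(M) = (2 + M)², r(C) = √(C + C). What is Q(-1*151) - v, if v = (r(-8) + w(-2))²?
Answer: 355471/16 + 2*I ≈ 22217.0 + 2.0*I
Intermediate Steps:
r(C) = √2*√C (r(C) = √(2*C) = √2*√C)
w(u) = 1/(2*u)
v = (-¼ + 4*I)² (v = (√2*√(-8) + (½)/(-2))² = (√2*(2*I*√2) + (½)*(-½))² = (4*I - ¼)² = (-¼ + 4*I)² ≈ -15.938 - 2.0*I)
Q(-1*151) - v = (2 - 1*151)² - (-1 + 16*I)²/16 = (2 - 151)² - (-1 + 16*I)²/16 = (-149)² - (-1 + 16*I)²/16 = 22201 - (-1 + 16*I)²/16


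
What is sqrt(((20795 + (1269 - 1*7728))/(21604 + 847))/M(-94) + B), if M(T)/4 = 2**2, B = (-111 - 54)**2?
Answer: sqrt(13722710608321)/22451 ≈ 165.00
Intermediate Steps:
B = 27225 (B = (-165)**2 = 27225)
M(T) = 16 (M(T) = 4*2**2 = 4*4 = 16)
sqrt(((20795 + (1269 - 1*7728))/(21604 + 847))/M(-94) + B) = sqrt(((20795 + (1269 - 1*7728))/(21604 + 847))/16 + 27225) = sqrt(((20795 + (1269 - 7728))/22451)*(1/16) + 27225) = sqrt(((20795 - 6459)*(1/22451))*(1/16) + 27225) = sqrt((14336*(1/22451))*(1/16) + 27225) = sqrt((14336/22451)*(1/16) + 27225) = sqrt(896/22451 + 27225) = sqrt(611229371/22451) = sqrt(13722710608321)/22451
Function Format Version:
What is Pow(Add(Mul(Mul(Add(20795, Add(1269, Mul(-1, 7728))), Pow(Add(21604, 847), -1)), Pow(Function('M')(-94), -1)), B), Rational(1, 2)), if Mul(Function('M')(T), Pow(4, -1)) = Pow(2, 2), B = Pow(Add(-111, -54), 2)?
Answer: Mul(Rational(1, 22451), Pow(13722710608321, Rational(1, 2))) ≈ 165.00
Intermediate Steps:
B = 27225 (B = Pow(-165, 2) = 27225)
Function('M')(T) = 16 (Function('M')(T) = Mul(4, Pow(2, 2)) = Mul(4, 4) = 16)
Pow(Add(Mul(Mul(Add(20795, Add(1269, Mul(-1, 7728))), Pow(Add(21604, 847), -1)), Pow(Function('M')(-94), -1)), B), Rational(1, 2)) = Pow(Add(Mul(Mul(Add(20795, Add(1269, Mul(-1, 7728))), Pow(Add(21604, 847), -1)), Pow(16, -1)), 27225), Rational(1, 2)) = Pow(Add(Mul(Mul(Add(20795, Add(1269, -7728)), Pow(22451, -1)), Rational(1, 16)), 27225), Rational(1, 2)) = Pow(Add(Mul(Mul(Add(20795, -6459), Rational(1, 22451)), Rational(1, 16)), 27225), Rational(1, 2)) = Pow(Add(Mul(Mul(14336, Rational(1, 22451)), Rational(1, 16)), 27225), Rational(1, 2)) = Pow(Add(Mul(Rational(14336, 22451), Rational(1, 16)), 27225), Rational(1, 2)) = Pow(Add(Rational(896, 22451), 27225), Rational(1, 2)) = Pow(Rational(611229371, 22451), Rational(1, 2)) = Mul(Rational(1, 22451), Pow(13722710608321, Rational(1, 2)))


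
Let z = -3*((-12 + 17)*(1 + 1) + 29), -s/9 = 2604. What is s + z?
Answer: -23553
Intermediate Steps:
s = -23436 (s = -9*2604 = -23436)
z = -117 (z = -3*(5*2 + 29) = -3*(10 + 29) = -3*39 = -117)
s + z = -23436 - 117 = -23553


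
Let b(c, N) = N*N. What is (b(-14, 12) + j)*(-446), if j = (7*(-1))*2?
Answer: -57980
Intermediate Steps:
b(c, N) = N²
j = -14 (j = -7*2 = -14)
(b(-14, 12) + j)*(-446) = (12² - 14)*(-446) = (144 - 14)*(-446) = 130*(-446) = -57980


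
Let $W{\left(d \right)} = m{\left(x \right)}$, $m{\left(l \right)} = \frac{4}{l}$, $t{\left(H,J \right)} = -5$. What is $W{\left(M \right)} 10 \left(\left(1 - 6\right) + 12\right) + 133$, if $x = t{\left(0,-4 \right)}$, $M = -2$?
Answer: $77$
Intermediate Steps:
$x = -5$
$W{\left(d \right)} = - \frac{4}{5}$ ($W{\left(d \right)} = \frac{4}{-5} = 4 \left(- \frac{1}{5}\right) = - \frac{4}{5}$)
$W{\left(M \right)} 10 \left(\left(1 - 6\right) + 12\right) + 133 = - \frac{4 \cdot 10 \left(\left(1 - 6\right) + 12\right)}{5} + 133 = - \frac{4 \cdot 10 \left(-5 + 12\right)}{5} + 133 = - \frac{4 \cdot 10 \cdot 7}{5} + 133 = \left(- \frac{4}{5}\right) 70 + 133 = -56 + 133 = 77$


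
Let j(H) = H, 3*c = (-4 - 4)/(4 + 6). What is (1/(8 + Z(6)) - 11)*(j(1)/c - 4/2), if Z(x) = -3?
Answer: 621/10 ≈ 62.100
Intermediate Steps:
c = -4/15 (c = ((-4 - 4)/(4 + 6))/3 = (-8/10)/3 = (-8*1/10)/3 = (1/3)*(-4/5) = -4/15 ≈ -0.26667)
(1/(8 + Z(6)) - 11)*(j(1)/c - 4/2) = (1/(8 - 3) - 11)*(1/(-4/15) - 4/2) = (1/5 - 11)*(1*(-15/4) - 4*1/2) = (1/5 - 11)*(-15/4 - 2) = -54/5*(-23/4) = 621/10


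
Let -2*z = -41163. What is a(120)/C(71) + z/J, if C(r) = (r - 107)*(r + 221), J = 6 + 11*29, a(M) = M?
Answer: 4506536/71175 ≈ 63.316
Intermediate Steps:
z = 41163/2 (z = -½*(-41163) = 41163/2 ≈ 20582.)
J = 325 (J = 6 + 319 = 325)
C(r) = (-107 + r)*(221 + r)
a(120)/C(71) + z/J = 120/(-23647 + 71² + 114*71) + (41163/2)/325 = 120/(-23647 + 5041 + 8094) + (41163/2)*(1/325) = 120/(-10512) + 41163/650 = 120*(-1/10512) + 41163/650 = -5/438 + 41163/650 = 4506536/71175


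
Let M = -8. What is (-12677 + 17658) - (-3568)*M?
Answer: -23563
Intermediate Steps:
(-12677 + 17658) - (-3568)*M = (-12677 + 17658) - (-3568)*(-8) = 4981 - 1*28544 = 4981 - 28544 = -23563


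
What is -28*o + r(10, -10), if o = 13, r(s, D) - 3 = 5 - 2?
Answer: -358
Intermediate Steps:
r(s, D) = 6 (r(s, D) = 3 + (5 - 2) = 3 + 3 = 6)
-28*o + r(10, -10) = -28*13 + 6 = -364 + 6 = -358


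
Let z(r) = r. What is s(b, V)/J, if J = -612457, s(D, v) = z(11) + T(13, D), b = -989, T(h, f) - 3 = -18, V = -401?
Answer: 4/612457 ≈ 6.5311e-6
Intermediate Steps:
T(h, f) = -15 (T(h, f) = 3 - 18 = -15)
s(D, v) = -4 (s(D, v) = 11 - 15 = -4)
s(b, V)/J = -4/(-612457) = -4*(-1/612457) = 4/612457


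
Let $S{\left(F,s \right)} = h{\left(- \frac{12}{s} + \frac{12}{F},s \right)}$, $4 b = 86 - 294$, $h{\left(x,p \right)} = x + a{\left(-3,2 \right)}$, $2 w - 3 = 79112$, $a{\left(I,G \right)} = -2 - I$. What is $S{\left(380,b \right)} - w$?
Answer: $- \frac{97703907}{2470} \approx -39556.0$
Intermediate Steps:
$w = \frac{79115}{2}$ ($w = \frac{3}{2} + \frac{1}{2} \cdot 79112 = \frac{3}{2} + 39556 = \frac{79115}{2} \approx 39558.0$)
$h{\left(x,p \right)} = 1 + x$ ($h{\left(x,p \right)} = x - -1 = x + \left(-2 + 3\right) = x + 1 = 1 + x$)
$b = -52$ ($b = \frac{86 - 294}{4} = \frac{1}{4} \left(-208\right) = -52$)
$S{\left(F,s \right)} = 1 - \frac{12}{s} + \frac{12}{F}$ ($S{\left(F,s \right)} = 1 - \left(- \frac{12}{F} + \frac{12}{s}\right) = 1 - \frac{12}{s} + \frac{12}{F}$)
$S{\left(380,b \right)} - w = \left(1 - \frac{12}{-52} + \frac{12}{380}\right) - \frac{79115}{2} = \left(1 - - \frac{3}{13} + 12 \cdot \frac{1}{380}\right) - \frac{79115}{2} = \left(1 + \frac{3}{13} + \frac{3}{95}\right) - \frac{79115}{2} = \frac{1559}{1235} - \frac{79115}{2} = - \frac{97703907}{2470}$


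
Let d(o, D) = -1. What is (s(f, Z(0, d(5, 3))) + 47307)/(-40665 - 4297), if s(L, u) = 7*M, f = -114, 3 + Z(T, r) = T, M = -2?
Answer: -47293/44962 ≈ -1.0518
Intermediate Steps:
Z(T, r) = -3 + T
s(L, u) = -14 (s(L, u) = 7*(-2) = -14)
(s(f, Z(0, d(5, 3))) + 47307)/(-40665 - 4297) = (-14 + 47307)/(-40665 - 4297) = 47293/(-44962) = 47293*(-1/44962) = -47293/44962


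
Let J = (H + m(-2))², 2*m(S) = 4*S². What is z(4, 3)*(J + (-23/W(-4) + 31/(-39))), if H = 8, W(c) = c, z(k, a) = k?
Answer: 40709/39 ≈ 1043.8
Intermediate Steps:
m(S) = 2*S² (m(S) = (4*S²)/2 = 2*S²)
J = 256 (J = (8 + 2*(-2)²)² = (8 + 2*4)² = (8 + 8)² = 16² = 256)
z(4, 3)*(J + (-23/W(-4) + 31/(-39))) = 4*(256 + (-23/(-4) + 31/(-39))) = 4*(256 + (-23*(-¼) + 31*(-1/39))) = 4*(256 + (23/4 - 31/39)) = 4*(256 + 773/156) = 4*(40709/156) = 40709/39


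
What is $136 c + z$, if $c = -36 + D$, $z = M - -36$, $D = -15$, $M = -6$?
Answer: $-6906$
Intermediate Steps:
$z = 30$ ($z = -6 - -36 = -6 + 36 = 30$)
$c = -51$ ($c = -36 - 15 = -51$)
$136 c + z = 136 \left(-51\right) + 30 = -6936 + 30 = -6906$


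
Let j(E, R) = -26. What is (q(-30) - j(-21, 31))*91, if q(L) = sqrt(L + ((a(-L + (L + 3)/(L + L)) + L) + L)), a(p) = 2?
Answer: 2366 + 182*I*sqrt(22) ≈ 2366.0 + 853.66*I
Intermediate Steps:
q(L) = sqrt(2 + 3*L) (q(L) = sqrt(L + ((2 + L) + L)) = sqrt(L + (2 + 2*L)) = sqrt(2 + 3*L))
(q(-30) - j(-21, 31))*91 = (sqrt(2 + 3*(-30)) - 1*(-26))*91 = (sqrt(2 - 90) + 26)*91 = (sqrt(-88) + 26)*91 = (2*I*sqrt(22) + 26)*91 = (26 + 2*I*sqrt(22))*91 = 2366 + 182*I*sqrt(22)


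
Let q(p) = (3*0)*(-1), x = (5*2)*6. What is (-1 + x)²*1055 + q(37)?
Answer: 3672455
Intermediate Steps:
x = 60 (x = 10*6 = 60)
q(p) = 0 (q(p) = 0*(-1) = 0)
(-1 + x)²*1055 + q(37) = (-1 + 60)²*1055 + 0 = 59²*1055 + 0 = 3481*1055 + 0 = 3672455 + 0 = 3672455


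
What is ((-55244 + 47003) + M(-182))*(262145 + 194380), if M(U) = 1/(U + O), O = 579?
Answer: -1493601885900/397 ≈ -3.7622e+9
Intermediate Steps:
M(U) = 1/(579 + U) (M(U) = 1/(U + 579) = 1/(579 + U))
((-55244 + 47003) + M(-182))*(262145 + 194380) = ((-55244 + 47003) + 1/(579 - 182))*(262145 + 194380) = (-8241 + 1/397)*456525 = -3271676/397*456525 = -1493601885900/397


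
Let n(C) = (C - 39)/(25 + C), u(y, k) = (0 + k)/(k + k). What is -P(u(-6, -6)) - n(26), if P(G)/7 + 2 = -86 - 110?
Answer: 70699/51 ≈ 1386.3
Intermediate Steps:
u(y, k) = ½ (u(y, k) = k/((2*k)) = k*(1/(2*k)) = ½)
n(C) = (-39 + C)/(25 + C)
P(G) = -1386 (P(G) = -14 + 7*(-86 - 110) = -14 + 7*(-196) = -14 - 1372 = -1386)
-P(u(-6, -6)) - n(26) = -1*(-1386) - (-39 + 26)/(25 + 26) = 1386 - (-13)/51 = 1386 - 1*(-13/51) = 1386 + 13/51 = 70699/51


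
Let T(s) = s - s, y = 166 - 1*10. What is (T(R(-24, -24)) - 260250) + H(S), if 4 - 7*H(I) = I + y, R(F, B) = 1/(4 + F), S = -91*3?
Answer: -1821629/7 ≈ -2.6023e+5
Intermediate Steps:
S = -273
y = 156 (y = 166 - 10 = 156)
T(s) = 0
H(I) = -152/7 - I/7 (H(I) = 4/7 - (I + 156)/7 = 4/7 - (156 + I)/7 = 4/7 + (-156/7 - I/7) = -152/7 - I/7)
(T(R(-24, -24)) - 260250) + H(S) = (0 - 260250) + (-152/7 - ⅐*(-273)) = -260250 + (-152/7 + 39) = -260250 + 121/7 = -1821629/7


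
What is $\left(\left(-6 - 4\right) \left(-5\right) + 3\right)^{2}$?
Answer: $2809$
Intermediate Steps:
$\left(\left(-6 - 4\right) \left(-5\right) + 3\right)^{2} = \left(\left(-10\right) \left(-5\right) + 3\right)^{2} = \left(50 + 3\right)^{2} = 53^{2} = 2809$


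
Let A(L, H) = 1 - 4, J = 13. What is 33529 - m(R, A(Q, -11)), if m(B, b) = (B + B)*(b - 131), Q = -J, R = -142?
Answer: -4527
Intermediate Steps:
Q = -13 (Q = -1*13 = -13)
A(L, H) = -3
m(B, b) = 2*B*(-131 + b) (m(B, b) = (2*B)*(-131 + b) = 2*B*(-131 + b))
33529 - m(R, A(Q, -11)) = 33529 - 2*(-142)*(-131 - 3) = 33529 - 2*(-142)*(-134) = 33529 - 1*38056 = 33529 - 38056 = -4527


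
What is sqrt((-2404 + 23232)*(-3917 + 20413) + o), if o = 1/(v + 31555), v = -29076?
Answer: sqrt(2111442555963887)/2479 ≈ 18536.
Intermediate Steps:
o = 1/2479 (o = 1/(-29076 + 31555) = 1/2479 ≈ 0.00040339)
sqrt((-2404 + 23232)*(-3917 + 20413) + o) = sqrt((-2404 + 23232)*(-3917 + 20413) + 1/2479) = sqrt(20828*16496 + 1/2479) = sqrt(343578688 + 1/2479) = sqrt(851731567553/2479) = sqrt(2111442555963887)/2479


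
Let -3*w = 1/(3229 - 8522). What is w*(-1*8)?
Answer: -8/15879 ≈ -0.00050381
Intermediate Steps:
w = 1/15879 (w = -1/(3*(3229 - 8522)) = -⅓/(-5293) = -⅓*(-1/5293) = 1/15879 ≈ 6.2976e-5)
w*(-1*8) = (-1*8)/15879 = (1/15879)*(-8) = -8/15879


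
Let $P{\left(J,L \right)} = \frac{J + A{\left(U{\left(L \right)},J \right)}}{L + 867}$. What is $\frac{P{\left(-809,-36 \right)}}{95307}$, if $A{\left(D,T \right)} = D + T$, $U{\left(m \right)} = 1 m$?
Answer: $- \frac{1654}{79200117} \approx -2.0884 \cdot 10^{-5}$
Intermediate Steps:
$U{\left(m \right)} = m$
$P{\left(J,L \right)} = \frac{L + 2 J}{867 + L}$ ($P{\left(J,L \right)} = \frac{J + \left(L + J\right)}{L + 867} = \frac{J + \left(J + L\right)}{867 + L} = \frac{L + 2 J}{867 + L}$)
$\frac{P{\left(-809,-36 \right)}}{95307} = \frac{\frac{1}{867 - 36} \left(-36 + 2 \left(-809\right)\right)}{95307} = \frac{-36 - 1618}{831} \cdot \frac{1}{95307} = \frac{1}{831} \left(-1654\right) \frac{1}{95307} = \left(- \frac{1654}{831}\right) \frac{1}{95307} = - \frac{1654}{79200117}$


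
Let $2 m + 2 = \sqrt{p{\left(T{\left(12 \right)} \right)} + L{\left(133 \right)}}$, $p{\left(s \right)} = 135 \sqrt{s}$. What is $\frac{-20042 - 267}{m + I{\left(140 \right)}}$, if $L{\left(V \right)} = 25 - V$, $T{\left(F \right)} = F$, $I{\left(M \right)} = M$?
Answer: $- \frac{20309}{139 + \frac{\sqrt{-108 + 270 \sqrt{3}}}{2}} \approx -136.78$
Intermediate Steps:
$m = -1 + \frac{\sqrt{-108 + 270 \sqrt{3}}}{2}$ ($m = -1 + \frac{\sqrt{135 \sqrt{12} + \left(25 - 133\right)}}{2} = -1 + \frac{\sqrt{135 \cdot 2 \sqrt{3} + \left(25 - 133\right)}}{2} = -1 + \frac{\sqrt{270 \sqrt{3} - 108}}{2} = -1 + \frac{\sqrt{-108 + 270 \sqrt{3}}}{2} \approx 8.4823$)
$\frac{-20042 - 267}{m + I{\left(140 \right)}} = \frac{-20042 - 267}{\left(-1 + \frac{3 \sqrt{-12 + 30 \sqrt{3}}}{2}\right) + 140} = - \frac{20309}{139 + \frac{3 \sqrt{-12 + 30 \sqrt{3}}}{2}}$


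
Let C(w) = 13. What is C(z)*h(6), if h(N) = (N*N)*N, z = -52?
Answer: 2808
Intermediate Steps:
h(N) = N³ (h(N) = N²*N = N³)
C(z)*h(6) = 13*6³ = 13*216 = 2808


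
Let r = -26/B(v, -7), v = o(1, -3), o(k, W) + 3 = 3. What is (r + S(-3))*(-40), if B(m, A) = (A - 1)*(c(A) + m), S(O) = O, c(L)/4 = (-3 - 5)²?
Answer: 15295/128 ≈ 119.49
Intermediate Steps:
c(L) = 256 (c(L) = 4*(-3 - 5)² = 4*(-8)² = 4*64 = 256)
o(k, W) = 0 (o(k, W) = -3 + 3 = 0)
v = 0
B(m, A) = (-1 + A)*(256 + m) (B(m, A) = (A - 1)*(256 + m) = (-1 + A)*(256 + m))
r = 13/1024 (r = -26/(-256 - 1*0 + 256*(-7) - 7*0) = -26/(-256 + 0 - 1792 + 0) = -26/(-2048) = -26*(-1/2048) = 13/1024 ≈ 0.012695)
(r + S(-3))*(-40) = (13/1024 - 3)*(-40) = -3059/1024*(-40) = 15295/128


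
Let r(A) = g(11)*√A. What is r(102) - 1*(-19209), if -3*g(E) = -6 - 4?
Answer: 19209 + 10*√102/3 ≈ 19243.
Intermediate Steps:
g(E) = 10/3 (g(E) = -(-6 - 4)/3 = -⅓*(-10) = 10/3)
r(A) = 10*√A/3
r(102) - 1*(-19209) = 10*√102/3 - 1*(-19209) = 10*√102/3 + 19209 = 19209 + 10*√102/3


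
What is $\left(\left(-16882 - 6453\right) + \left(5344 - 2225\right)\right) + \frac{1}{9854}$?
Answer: $- \frac{199208463}{9854} \approx -20216.0$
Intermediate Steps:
$\left(\left(-16882 - 6453\right) + \left(5344 - 2225\right)\right) + \frac{1}{9854} = \left(-23335 + 3119\right) + \frac{1}{9854} = -20216 + \frac{1}{9854} = - \frac{199208463}{9854}$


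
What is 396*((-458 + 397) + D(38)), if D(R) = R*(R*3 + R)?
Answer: 2263140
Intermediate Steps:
D(R) = 4*R² (D(R) = R*(3*R + R) = R*(4*R) = 4*R²)
396*((-458 + 397) + D(38)) = 396*((-458 + 397) + 4*38²) = 396*(-61 + 4*1444) = 396*(-61 + 5776) = 396*5715 = 2263140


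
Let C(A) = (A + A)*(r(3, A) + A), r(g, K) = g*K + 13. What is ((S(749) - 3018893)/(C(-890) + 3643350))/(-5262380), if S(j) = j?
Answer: 377268/6549696285475 ≈ 5.7601e-8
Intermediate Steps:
r(g, K) = 13 + K*g (r(g, K) = K*g + 13 = 13 + K*g)
C(A) = 2*A*(13 + 4*A) (C(A) = (A + A)*((13 + A*3) + A) = (2*A)*((13 + 3*A) + A) = (2*A)*(13 + 4*A) = 2*A*(13 + 4*A))
((S(749) - 3018893)/(C(-890) + 3643350))/(-5262380) = ((749 - 3018893)/(2*(-890)*(13 + 4*(-890)) + 3643350))/(-5262380) = -3018144/(2*(-890)*(13 - 3560) + 3643350)*(-1/5262380) = -3018144/(2*(-890)*(-3547) + 3643350)*(-1/5262380) = -3018144/(6313660 + 3643350)*(-1/5262380) = -3018144/9957010*(-1/5262380) = -3018144*1/9957010*(-1/5262380) = -1509072/4978505*(-1/5262380) = 377268/6549696285475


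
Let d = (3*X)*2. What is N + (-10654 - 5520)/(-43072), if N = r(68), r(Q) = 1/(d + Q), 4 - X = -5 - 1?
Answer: 33021/86144 ≈ 0.38332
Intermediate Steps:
X = 10 (X = 4 - (-5 - 1) = 4 - 1*(-6) = 4 + 6 = 10)
d = 60 (d = (3*10)*2 = 30*2 = 60)
r(Q) = 1/(60 + Q)
N = 1/128 (N = 1/(60 + 68) = 1/128 ≈ 0.0078125)
N + (-10654 - 5520)/(-43072) = 1/128 + (-10654 - 5520)/(-43072) = 1/128 - 16174*(-1/43072) = 1/128 + 8087/21536 = 33021/86144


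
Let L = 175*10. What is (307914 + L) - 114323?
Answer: 195341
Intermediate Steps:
L = 1750
(307914 + L) - 114323 = (307914 + 1750) - 114323 = 309664 - 114323 = 195341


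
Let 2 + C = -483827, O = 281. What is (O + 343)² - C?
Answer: 873205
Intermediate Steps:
C = -483829 (C = -2 - 483827 = -483829)
(O + 343)² - C = (281 + 343)² - 1*(-483829) = 624² + 483829 = 389376 + 483829 = 873205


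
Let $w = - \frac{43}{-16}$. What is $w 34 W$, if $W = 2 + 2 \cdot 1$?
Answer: $\frac{731}{2} \approx 365.5$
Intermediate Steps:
$w = \frac{43}{16}$ ($w = \left(-43\right) \left(- \frac{1}{16}\right) = \frac{43}{16} \approx 2.6875$)
$W = 4$ ($W = 2 + 2 = 4$)
$w 34 W = \frac{43}{16} \cdot 34 \cdot 4 = \frac{731}{8} \cdot 4 = \frac{731}{2}$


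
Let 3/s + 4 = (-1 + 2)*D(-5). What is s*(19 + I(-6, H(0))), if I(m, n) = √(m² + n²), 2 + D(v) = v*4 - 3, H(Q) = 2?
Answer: -57/29 - 6*√10/29 ≈ -2.6198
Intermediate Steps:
D(v) = -5 + 4*v (D(v) = -2 + (v*4 - 3) = -2 + (4*v - 3) = -2 + (-3 + 4*v) = -5 + 4*v)
s = -3/29 (s = 3/(-4 + (-1 + 2)*(-5 + 4*(-5))) = 3/(-4 + 1*(-5 - 20)) = 3/(-4 + 1*(-25)) = 3/(-4 - 25) = 3/(-29) = 3*(-1/29) = -3/29 ≈ -0.10345)
s*(19 + I(-6, H(0))) = -3*(19 + √((-6)² + 2²))/29 = -3*(19 + √(36 + 4))/29 = -3*(19 + √40)/29 = -3*(19 + 2*√10)/29 = -57/29 - 6*√10/29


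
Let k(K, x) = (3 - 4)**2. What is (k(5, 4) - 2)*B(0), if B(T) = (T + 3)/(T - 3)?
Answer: 1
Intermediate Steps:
B(T) = (3 + T)/(-3 + T)
k(K, x) = 1 (k(K, x) = (-1)**2 = 1)
(k(5, 4) - 2)*B(0) = (1 - 2)*((3 + 0)/(-3 + 0)) = -3/(-3) = -(-1)*3/3 = -1*(-1) = 1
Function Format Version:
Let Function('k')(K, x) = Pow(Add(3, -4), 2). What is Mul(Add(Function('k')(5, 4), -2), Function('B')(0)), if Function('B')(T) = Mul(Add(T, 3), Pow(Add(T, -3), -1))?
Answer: 1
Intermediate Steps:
Function('B')(T) = Mul(Pow(Add(-3, T), -1), Add(3, T)) (Function('B')(T) = Mul(Add(3, T), Pow(Add(-3, T), -1)) = Mul(Pow(Add(-3, T), -1), Add(3, T)))
Function('k')(K, x) = 1 (Function('k')(K, x) = Pow(-1, 2) = 1)
Mul(Add(Function('k')(5, 4), -2), Function('B')(0)) = Mul(Add(1, -2), Mul(Pow(Add(-3, 0), -1), Add(3, 0))) = Mul(-1, Mul(Pow(-3, -1), 3)) = Mul(-1, Mul(Rational(-1, 3), 3)) = Mul(-1, -1) = 1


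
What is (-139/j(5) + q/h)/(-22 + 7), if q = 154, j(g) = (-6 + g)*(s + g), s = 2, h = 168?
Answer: -349/252 ≈ -1.3849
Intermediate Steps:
j(g) = (-6 + g)*(2 + g)
(-139/j(5) + q/h)/(-22 + 7) = (-139/(-12 + 5² - 4*5) + 154/168)/(-22 + 7) = (-139/(-12 + 25 - 20) + 154*(1/168))/(-15) = -(-139/(-7) + 11/12)/15 = -(-139*(-⅐) + 11/12)/15 = -(139/7 + 11/12)/15 = -1/15*1745/84 = -349/252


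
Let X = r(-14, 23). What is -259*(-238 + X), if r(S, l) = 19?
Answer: 56721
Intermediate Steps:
X = 19
-259*(-238 + X) = -259*(-238 + 19) = -259*(-219) = 56721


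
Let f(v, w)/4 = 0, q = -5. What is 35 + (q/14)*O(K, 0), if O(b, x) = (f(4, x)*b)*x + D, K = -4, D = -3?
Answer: 505/14 ≈ 36.071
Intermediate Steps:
f(v, w) = 0 (f(v, w) = 4*0 = 0)
O(b, x) = -3 (O(b, x) = (0*b)*x - 3 = 0*x - 3 = 0 - 3 = -3)
35 + (q/14)*O(K, 0) = 35 - 5/14*(-3) = 35 + 15/14 = 505/14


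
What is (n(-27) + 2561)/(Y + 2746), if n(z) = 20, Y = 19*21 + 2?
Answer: 2581/3147 ≈ 0.82015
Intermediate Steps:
Y = 401 (Y = 399 + 2 = 401)
(n(-27) + 2561)/(Y + 2746) = (20 + 2561)/(401 + 2746) = 2581/3147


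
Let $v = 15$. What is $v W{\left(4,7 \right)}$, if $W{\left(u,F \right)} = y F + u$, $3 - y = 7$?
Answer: $-360$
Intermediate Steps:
$y = -4$ ($y = 3 - 7 = -4$)
$W{\left(u,F \right)} = u - 4 F$ ($W{\left(u,F \right)} = - 4 F + u = u - 4 F$)
$v W{\left(4,7 \right)} = 15 \left(4 - 28\right) = 15 \left(-24\right) = -360$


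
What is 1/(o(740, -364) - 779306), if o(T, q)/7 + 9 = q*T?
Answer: -1/2664889 ≈ -3.7525e-7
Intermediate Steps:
o(T, q) = -63 + 7*T*q (o(T, q) = -63 + 7*(q*T) = -63 + 7*(T*q) = -63 + 7*T*q)
1/(o(740, -364) - 779306) = 1/((-63 + 7*740*(-364)) - 779306) = 1/((-63 - 1885520) - 779306) = 1/(-1885583 - 779306) = 1/(-2664889) = -1/2664889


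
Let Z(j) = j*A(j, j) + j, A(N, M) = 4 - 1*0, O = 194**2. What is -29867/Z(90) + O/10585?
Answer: -59841199/952650 ≈ -62.815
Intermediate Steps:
O = 37636
A(N, M) = 4 (A(N, M) = 4 + 0 = 4)
Z(j) = 5*j (Z(j) = j*4 + j = 4*j + j = 5*j)
-29867/Z(90) + O/10585 = -29867/(5*90) + 37636/10585 = -29867/450 + 37636*(1/10585) = -29867*1/450 + 37636/10585 = -29867/450 + 37636/10585 = -59841199/952650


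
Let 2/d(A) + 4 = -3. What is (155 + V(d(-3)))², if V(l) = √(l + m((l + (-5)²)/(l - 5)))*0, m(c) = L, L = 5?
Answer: 24025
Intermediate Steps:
d(A) = -2/7 (d(A) = 2/(-4 - 3) = 2/(-7) = 2*(-⅐) = -2/7)
m(c) = 5
V(l) = 0 (V(l) = √(l + 5)*0 = √(5 + l)*0 = 0)
(155 + V(d(-3)))² = (155 + 0)² = 155² = 24025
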